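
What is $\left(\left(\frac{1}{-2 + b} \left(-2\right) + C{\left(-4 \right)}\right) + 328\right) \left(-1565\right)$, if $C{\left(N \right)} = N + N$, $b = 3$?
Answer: $-497670$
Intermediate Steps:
$C{\left(N \right)} = 2 N$
$\left(\left(\frac{1}{-2 + b} \left(-2\right) + C{\left(-4 \right)}\right) + 328\right) \left(-1565\right) = \left(\left(\frac{1}{-2 + 3} \left(-2\right) + 2 \left(-4\right)\right) + 328\right) \left(-1565\right) = \left(\left(1^{-1} \left(-2\right) - 8\right) + 328\right) \left(-1565\right) = \left(\left(1 \left(-2\right) - 8\right) + 328\right) \left(-1565\right) = \left(\left(-2 - 8\right) + 328\right) \left(-1565\right) = \left(-10 + 328\right) \left(-1565\right) = 318 \left(-1565\right) = -497670$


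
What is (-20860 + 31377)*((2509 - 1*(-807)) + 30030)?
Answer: 350699882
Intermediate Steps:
(-20860 + 31377)*((2509 - 1*(-807)) + 30030) = 10517*((2509 + 807) + 30030) = 10517*(3316 + 30030) = 10517*33346 = 350699882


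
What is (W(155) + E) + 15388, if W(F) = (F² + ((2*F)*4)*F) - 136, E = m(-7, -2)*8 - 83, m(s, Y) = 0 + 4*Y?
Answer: 231330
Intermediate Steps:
m(s, Y) = 4*Y
E = -147 (E = (4*(-2))*8 - 83 = -8*8 - 83 = -64 - 83 = -147)
W(F) = -136 + 9*F² (W(F) = (F² + (8*F)*F) - 136 = (F² + 8*F²) - 136 = 9*F² - 136 = -136 + 9*F²)
(W(155) + E) + 15388 = ((-136 + 9*155²) - 147) + 15388 = ((-136 + 9*24025) - 147) + 15388 = ((-136 + 216225) - 147) + 15388 = (216089 - 147) + 15388 = 215942 + 15388 = 231330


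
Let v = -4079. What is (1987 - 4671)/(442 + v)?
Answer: 2684/3637 ≈ 0.73797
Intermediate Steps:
(1987 - 4671)/(442 + v) = (1987 - 4671)/(442 - 4079) = -2684/(-3637) = -2684*(-1/3637) = 2684/3637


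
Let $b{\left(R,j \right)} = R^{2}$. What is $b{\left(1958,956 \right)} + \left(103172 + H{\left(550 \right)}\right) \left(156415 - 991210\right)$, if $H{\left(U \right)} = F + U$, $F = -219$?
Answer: $-86399953121$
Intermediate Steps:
$H{\left(U \right)} = -219 + U$
$b{\left(1958,956 \right)} + \left(103172 + H{\left(550 \right)}\right) \left(156415 - 991210\right) = 1958^{2} + \left(103172 + \left(-219 + 550\right)\right) \left(156415 - 991210\right) = 3833764 + \left(103172 + 331\right) \left(-834795\right) = 3833764 + 103503 \left(-834795\right) = 3833764 - 86403786885 = -86399953121$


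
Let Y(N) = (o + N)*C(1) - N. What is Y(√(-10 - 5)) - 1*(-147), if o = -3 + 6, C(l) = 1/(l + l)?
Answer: 297/2 - I*√15/2 ≈ 148.5 - 1.9365*I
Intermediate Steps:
C(l) = 1/(2*l)
o = 3
Y(N) = 3/2 - N/2 (Y(N) = (3 + N)*((½)/1) - N = (3 + N)*((½)*1) - N = (3 + N)*(½) - N = (3/2 + N/2) - N = 3/2 - N/2)
Y(√(-10 - 5)) - 1*(-147) = (3/2 - √(-10 - 5)/2) - 1*(-147) = (3/2 - I*√15/2) + 147 = 297/2 - I*√15/2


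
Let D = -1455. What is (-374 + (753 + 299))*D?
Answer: -986490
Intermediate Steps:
(-374 + (753 + 299))*D = (-374 + (753 + 299))*(-1455) = (-374 + 1052)*(-1455) = 678*(-1455) = -986490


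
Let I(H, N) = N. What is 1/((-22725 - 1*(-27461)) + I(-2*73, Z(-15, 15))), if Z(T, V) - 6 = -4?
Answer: 1/4738 ≈ 0.00021106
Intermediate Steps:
Z(T, V) = 2 (Z(T, V) = 6 - 4 = 2)
1/((-22725 - 1*(-27461)) + I(-2*73, Z(-15, 15))) = 1/((-22725 - 1*(-27461)) + 2) = 1/((-22725 + 27461) + 2) = 1/(4736 + 2) = 1/4738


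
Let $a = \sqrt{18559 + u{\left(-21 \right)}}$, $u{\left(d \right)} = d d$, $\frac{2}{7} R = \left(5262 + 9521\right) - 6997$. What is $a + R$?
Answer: $27251 + 10 \sqrt{190} \approx 27389.0$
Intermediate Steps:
$R = 27251$ ($R = \frac{7 \left(\left(5262 + 9521\right) - 6997\right)}{2} = \frac{7 \left(14783 - 6997\right)}{2} = \frac{7}{2} \cdot 7786 = 27251$)
$u{\left(d \right)} = d^{2}$
$a = 10 \sqrt{190}$ ($a = \sqrt{18559 + \left(-21\right)^{2}} = \sqrt{18559 + 441} = \sqrt{19000} = 10 \sqrt{190} \approx 137.84$)
$a + R = 10 \sqrt{190} + 27251 = 27251 + 10 \sqrt{190}$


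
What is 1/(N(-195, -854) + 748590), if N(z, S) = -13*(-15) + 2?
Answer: 1/748787 ≈ 1.3355e-6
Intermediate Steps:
N(z, S) = 197 (N(z, S) = 195 + 2 = 197)
1/(N(-195, -854) + 748590) = 1/(197 + 748590) = 1/748787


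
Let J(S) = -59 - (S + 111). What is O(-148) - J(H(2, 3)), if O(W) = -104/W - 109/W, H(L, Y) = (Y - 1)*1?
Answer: 25669/148 ≈ 173.44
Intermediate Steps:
H(L, Y) = -1 + Y (H(L, Y) = (-1 + Y)*1 = -1 + Y)
J(S) = -170 - S (J(S) = -59 - (111 + S) = -59 + (-111 - S) = -170 - S)
O(W) = -213/W
O(-148) - J(H(2, 3)) = -213/(-148) - (-170 - (-1 + 3)) = -213*(-1/148) - (-170 - 1*2) = 213/148 - (-170 - 2) = 213/148 - 1*(-172) = 213/148 + 172 = 25669/148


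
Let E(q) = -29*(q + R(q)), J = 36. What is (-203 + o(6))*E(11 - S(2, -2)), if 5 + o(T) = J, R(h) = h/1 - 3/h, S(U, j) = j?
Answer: 1670980/13 ≈ 1.2854e+5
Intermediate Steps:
R(h) = h - 3/h (R(h) = h*1 - 3/h = h - 3/h)
o(T) = 31 (o(T) = -5 + 36 = 31)
E(q) = -58*q + 87/q (E(q) = -29*(q + (q - 3/q)) = -29*(-3/q + 2*q) = -58*q + 87/q)
(-203 + o(6))*E(11 - S(2, -2)) = (-203 + 31)*(-58*(11 - 1*(-2)) + 87/(11 - 1*(-2))) = -172*(-58*(11 + 2) + 87/(11 + 2)) = -172*(-58*13 + 87/13) = -172*(-754 + 87*(1/13)) = -172*(-754 + 87/13) = -172*(-9715/13) = 1670980/13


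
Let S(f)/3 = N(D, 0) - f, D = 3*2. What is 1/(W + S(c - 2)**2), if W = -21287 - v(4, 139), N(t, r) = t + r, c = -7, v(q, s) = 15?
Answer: -1/19277 ≈ -5.1875e-5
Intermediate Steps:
D = 6
N(t, r) = r + t
S(f) = 18 - 3*f (S(f) = 3*((0 + 6) - f) = 3*(6 - f) = 18 - 3*f)
W = -21302 (W = -21287 - 1*15 = -21287 - 15 = -21302)
1/(W + S(c - 2)**2) = 1/(-21302 + (18 - 3*(-7 - 2))**2) = 1/(-21302 + (18 - 3*(-9))**2) = 1/(-21302 + (18 + 27)**2) = 1/(-21302 + 45**2) = 1/(-21302 + 2025) = 1/(-19277) = -1/19277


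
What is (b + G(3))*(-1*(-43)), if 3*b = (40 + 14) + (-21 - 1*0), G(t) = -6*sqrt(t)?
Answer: 473 - 258*sqrt(3) ≈ 26.131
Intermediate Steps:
b = 11 (b = ((40 + 14) + (-21 - 1*0))/3 = (54 + (-21 + 0))/3 = (54 - 21)/3 = (1/3)*33 = 11)
(b + G(3))*(-1*(-43)) = (11 - 6*sqrt(3))*(-1*(-43)) = (11 - 6*sqrt(3))*43 = 473 - 258*sqrt(3)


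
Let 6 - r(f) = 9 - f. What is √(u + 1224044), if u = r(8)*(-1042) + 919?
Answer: √1219753 ≈ 1104.4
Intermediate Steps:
r(f) = -3 + f (r(f) = 6 - (9 - f) = 6 + (-9 + f) = -3 + f)
u = -4291 (u = (-3 + 8)*(-1042) + 919 = 5*(-1042) + 919 = -5210 + 919 = -4291)
√(u + 1224044) = √(-4291 + 1224044) = √1219753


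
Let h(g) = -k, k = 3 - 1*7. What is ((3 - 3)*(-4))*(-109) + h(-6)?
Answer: 4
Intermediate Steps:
k = -4 (k = 3 - 7 = -4)
h(g) = 4 (h(g) = -1*(-4) = 4)
((3 - 3)*(-4))*(-109) + h(-6) = ((3 - 3)*(-4))*(-109) + 4 = (0*(-4))*(-109) + 4 = 0*(-109) + 4 = 0 + 4 = 4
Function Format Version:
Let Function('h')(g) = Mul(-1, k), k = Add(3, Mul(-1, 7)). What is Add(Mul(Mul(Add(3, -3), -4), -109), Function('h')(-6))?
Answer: 4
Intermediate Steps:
k = -4 (k = Add(3, -7) = -4)
Function('h')(g) = 4 (Function('h')(g) = Mul(-1, -4) = 4)
Add(Mul(Mul(Add(3, -3), -4), -109), Function('h')(-6)) = Add(Mul(Mul(Add(3, -3), -4), -109), 4) = Add(Mul(Mul(0, -4), -109), 4) = Add(Mul(0, -109), 4) = Add(0, 4) = 4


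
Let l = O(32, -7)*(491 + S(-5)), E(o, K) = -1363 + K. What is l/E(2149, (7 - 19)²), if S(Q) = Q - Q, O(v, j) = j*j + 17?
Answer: -32406/1219 ≈ -26.584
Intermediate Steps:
O(v, j) = 17 + j² (O(v, j) = j² + 17 = 17 + j²)
S(Q) = 0
l = 32406 (l = (17 + (-7)²)*(491 + 0) = (17 + 49)*491 = 66*491 = 32406)
l/E(2149, (7 - 19)²) = 32406/(-1363 + (7 - 19)²) = 32406/(-1363 + (-12)²) = 32406/(-1363 + 144) = 32406/(-1219) = 32406*(-1/1219) = -32406/1219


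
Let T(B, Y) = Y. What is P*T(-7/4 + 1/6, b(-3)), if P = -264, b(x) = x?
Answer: 792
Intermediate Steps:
P*T(-7/4 + 1/6, b(-3)) = -264*(-3) = 792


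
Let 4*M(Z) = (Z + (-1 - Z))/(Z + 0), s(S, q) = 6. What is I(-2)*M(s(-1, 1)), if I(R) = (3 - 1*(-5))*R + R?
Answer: 3/4 ≈ 0.75000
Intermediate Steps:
I(R) = 9*R (I(R) = (3 + 5)*R + R = 8*R + R = 9*R)
M(Z) = -1/(4*Z) (M(Z) = ((Z + (-1 - Z))/(Z + 0))/4 = (-1/Z)/4 = -1/(4*Z))
I(-2)*M(s(-1, 1)) = (9*(-2))*(-1/4/6) = -(-9)/(2*6) = -18*(-1/24) = 3/4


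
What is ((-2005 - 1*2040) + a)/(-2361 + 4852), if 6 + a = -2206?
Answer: -6257/2491 ≈ -2.5118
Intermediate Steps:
a = -2212 (a = -6 - 2206 = -2212)
((-2005 - 1*2040) + a)/(-2361 + 4852) = ((-2005 - 1*2040) - 2212)/(-2361 + 4852) = ((-2005 - 2040) - 2212)/2491 = (-4045 - 2212)*(1/2491) = -6257*1/2491 = -6257/2491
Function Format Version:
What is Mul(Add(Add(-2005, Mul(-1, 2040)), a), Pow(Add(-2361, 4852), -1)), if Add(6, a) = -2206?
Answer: Rational(-6257, 2491) ≈ -2.5118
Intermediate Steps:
a = -2212 (a = Add(-6, -2206) = -2212)
Mul(Add(Add(-2005, Mul(-1, 2040)), a), Pow(Add(-2361, 4852), -1)) = Mul(Add(Add(-2005, Mul(-1, 2040)), -2212), Pow(Add(-2361, 4852), -1)) = Mul(Add(Add(-2005, -2040), -2212), Pow(2491, -1)) = Mul(Add(-4045, -2212), Rational(1, 2491)) = Mul(-6257, Rational(1, 2491)) = Rational(-6257, 2491)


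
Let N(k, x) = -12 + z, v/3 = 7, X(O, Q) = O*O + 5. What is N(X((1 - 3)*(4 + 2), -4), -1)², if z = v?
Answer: 81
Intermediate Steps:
X(O, Q) = 5 + O² (X(O, Q) = O² + 5 = 5 + O²)
v = 21 (v = 3*7 = 21)
z = 21
N(k, x) = 9 (N(k, x) = -12 + 21 = 9)
N(X((1 - 3)*(4 + 2), -4), -1)² = 9² = 81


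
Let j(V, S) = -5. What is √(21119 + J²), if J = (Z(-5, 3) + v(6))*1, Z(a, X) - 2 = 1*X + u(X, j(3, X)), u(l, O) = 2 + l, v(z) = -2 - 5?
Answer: 2*√5282 ≈ 145.35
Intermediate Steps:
v(z) = -7
Z(a, X) = 4 + 2*X (Z(a, X) = 2 + (1*X + (2 + X)) = 2 + (X + (2 + X)) = 2 + (2 + 2*X) = 4 + 2*X)
J = 3 (J = ((4 + 2*3) - 7)*1 = ((4 + 6) - 7)*1 = (10 - 7)*1 = 3*1 = 3)
√(21119 + J²) = √(21119 + 3²) = √(21119 + 9) = √21128 = 2*√5282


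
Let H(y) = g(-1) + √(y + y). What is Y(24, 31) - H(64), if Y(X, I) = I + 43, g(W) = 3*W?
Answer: 77 - 8*√2 ≈ 65.686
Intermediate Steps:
Y(X, I) = 43 + I
H(y) = -3 + √2*√y (H(y) = 3*(-1) + √(y + y) = -3 + √(2*y) = -3 + √2*√y)
Y(24, 31) - H(64) = (43 + 31) - (-3 + √2*√64) = 74 - (-3 + √2*8) = 74 - (-3 + 8*√2) = 74 + (3 - 8*√2) = 77 - 8*√2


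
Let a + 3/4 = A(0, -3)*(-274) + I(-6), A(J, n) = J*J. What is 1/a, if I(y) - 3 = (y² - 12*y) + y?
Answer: 4/417 ≈ 0.0095923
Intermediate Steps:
A(J, n) = J²
I(y) = 3 + y² - 11*y (I(y) = 3 + ((y² - 12*y) + y) = 3 + (y² - 11*y) = 3 + y² - 11*y)
a = 417/4 (a = -¾ + (0²*(-274) + (3 + (-6)² - 11*(-6))) = -¾ + (0*(-274) + (3 + 36 + 66)) = -¾ + (0 + 105) = -¾ + 105 = 417/4 ≈ 104.25)
1/a = 1/(417/4) = 4/417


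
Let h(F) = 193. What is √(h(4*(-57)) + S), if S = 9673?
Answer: √9866 ≈ 99.328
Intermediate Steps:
√(h(4*(-57)) + S) = √(193 + 9673) = √9866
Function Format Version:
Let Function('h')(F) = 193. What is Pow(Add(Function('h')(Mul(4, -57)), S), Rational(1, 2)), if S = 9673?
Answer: Pow(9866, Rational(1, 2)) ≈ 99.328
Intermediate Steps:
Pow(Add(Function('h')(Mul(4, -57)), S), Rational(1, 2)) = Pow(Add(193, 9673), Rational(1, 2)) = Pow(9866, Rational(1, 2))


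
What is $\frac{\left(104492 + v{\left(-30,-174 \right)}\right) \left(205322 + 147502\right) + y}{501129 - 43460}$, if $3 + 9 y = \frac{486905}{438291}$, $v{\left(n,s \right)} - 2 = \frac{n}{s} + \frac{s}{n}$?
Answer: $\frac{21088581072438468416}{261772825801095} \approx 80561.0$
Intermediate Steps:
$v{\left(n,s \right)} = 2 + \frac{n}{s} + \frac{s}{n}$ ($v{\left(n,s \right)} = 2 + \left(\frac{n}{s} + \frac{s}{n}\right) = 2 + \frac{n}{s} + \frac{s}{n}$)
$y = - \frac{827968}{3944619}$ ($y = - \frac{1}{3} + \frac{486905 \cdot \frac{1}{438291}}{9} = - \frac{1}{3} + \frac{1}{9} \cdot \frac{486905}{438291} = - \frac{1}{3} + \frac{486905}{3944619} = - \frac{827968}{3944619} \approx -0.2099$)
$\frac{\left(104492 + v{\left(-30,-174 \right)}\right) \left(205322 + 147502\right) + y}{501129 - 43460} = \frac{\left(104492 - \left(-2 - \frac{29}{5} - \frac{5}{29}\right)\right) \left(205322 + 147502\right) - \frac{827968}{3944619}}{501129 - 43460} = \frac{\left(104492 - - \frac{1156}{145}\right) 352824 - \frac{827968}{3944619}}{457669} = \left(\left(104492 + \left(2 + \frac{5}{29} + \frac{29}{5}\right)\right) 352824 - \frac{827968}{3944619}\right) \frac{1}{457669} = \left(\left(104492 + \frac{1156}{145}\right) 352824 - \frac{827968}{3944619}\right) \frac{1}{457669} = \left(\frac{15152496}{145} \cdot 352824 - \frac{827968}{3944619}\right) \frac{1}{457669} = \left(\frac{5346164248704}{145} - \frac{827968}{3944619}\right) \frac{1}{457669} = \frac{21088581072438468416}{571969755} \cdot \frac{1}{457669} = \frac{21088581072438468416}{261772825801095}$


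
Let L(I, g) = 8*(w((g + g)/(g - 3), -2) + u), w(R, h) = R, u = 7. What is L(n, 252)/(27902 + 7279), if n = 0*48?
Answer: 5992/2920023 ≈ 0.0020520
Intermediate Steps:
n = 0
L(I, g) = 56 + 16*g/(-3 + g) (L(I, g) = 8*((g + g)/(g - 3) + 7) = 8*((2*g)/(-3 + g) + 7) = 8*(2*g/(-3 + g) + 7) = 8*(7 + 2*g/(-3 + g)) = 56 + 16*g/(-3 + g))
L(n, 252)/(27902 + 7279) = (24*(-7 + 3*252)/(-3 + 252))/(27902 + 7279) = (24*(-7 + 756)/249)/35181 = (24*(1/249)*749)*(1/35181) = (5992/83)*(1/35181) = 5992/2920023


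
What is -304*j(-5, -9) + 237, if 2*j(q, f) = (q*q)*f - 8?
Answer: 35653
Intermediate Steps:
j(q, f) = -4 + f*q²/2 (j(q, f) = ((q*q)*f - 8)/2 = (q²*f - 8)/2 = (f*q² - 8)/2 = (-8 + f*q²)/2 = -4 + f*q²/2)
-304*j(-5, -9) + 237 = -304*(-4 + (½)*(-9)*(-5)²) + 237 = -304*(-4 + (½)*(-9)*25) + 237 = -304*(-4 - 225/2) + 237 = -304*(-233/2) + 237 = 35416 + 237 = 35653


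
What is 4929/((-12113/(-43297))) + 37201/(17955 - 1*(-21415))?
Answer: 8402438260523/476888810 ≈ 17619.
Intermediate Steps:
4929/((-12113/(-43297))) + 37201/(17955 - 1*(-21415)) = 4929/((-12113*(-1/43297))) + 37201/(17955 + 21415) = 4929/(12113/43297) + 37201/39370 = 4929*(43297/12113) + 37201*(1/39370) = 213410913/12113 + 37201/39370 = 8402438260523/476888810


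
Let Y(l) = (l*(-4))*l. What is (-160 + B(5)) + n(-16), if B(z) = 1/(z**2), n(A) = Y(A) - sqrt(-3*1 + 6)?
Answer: -29599/25 - sqrt(3) ≈ -1185.7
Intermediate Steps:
Y(l) = -4*l**2 (Y(l) = (-4*l)*l = -4*l**2)
n(A) = -sqrt(3) - 4*A**2 (n(A) = -4*A**2 - sqrt(-3*1 + 6) = -4*A**2 - sqrt(-3 + 6) = -4*A**2 - sqrt(3) = -sqrt(3) - 4*A**2)
B(z) = z**(-2)
(-160 + B(5)) + n(-16) = (-160 + 5**(-2)) + (-sqrt(3) - 4*(-16)**2) = (-160 + 1/25) + (-sqrt(3) - 4*256) = -3999/25 + (-sqrt(3) - 1024) = -3999/25 + (-1024 - sqrt(3)) = -29599/25 - sqrt(3)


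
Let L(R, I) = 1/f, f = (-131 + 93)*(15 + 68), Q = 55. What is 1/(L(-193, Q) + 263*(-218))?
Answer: -3154/180831437 ≈ -1.7442e-5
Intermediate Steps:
f = -3154 (f = -38*83 = -3154)
L(R, I) = -1/3154 (L(R, I) = 1/(-3154) = -1/3154)
1/(L(-193, Q) + 263*(-218)) = 1/(-1/3154 + 263*(-218)) = 1/(-1/3154 - 57334) = 1/(-180831437/3154) = -3154/180831437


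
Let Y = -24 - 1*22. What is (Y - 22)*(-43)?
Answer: 2924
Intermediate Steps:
Y = -46 (Y = -24 - 22 = -46)
(Y - 22)*(-43) = (-46 - 22)*(-43) = -68*(-43) = 2924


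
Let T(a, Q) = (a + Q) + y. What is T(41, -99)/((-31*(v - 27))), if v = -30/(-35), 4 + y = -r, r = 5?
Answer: -469/5673 ≈ -0.082672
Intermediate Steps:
y = -9 (y = -4 - 1*5 = -4 - 5 = -9)
T(a, Q) = -9 + Q + a (T(a, Q) = (a + Q) - 9 = (Q + a) - 9 = -9 + Q + a)
v = 6/7 (v = -30*(-1/35) = 6/7 ≈ 0.85714)
T(41, -99)/((-31*(v - 27))) = (-9 - 99 + 41)/((-31*(6/7 - 27))) = -67/((-31*(-183/7))) = -67/5673/7 = -67*7/5673 = -469/5673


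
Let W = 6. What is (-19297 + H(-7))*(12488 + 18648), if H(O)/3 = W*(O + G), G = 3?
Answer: -603073184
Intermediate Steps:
H(O) = 54 + 18*O (H(O) = 3*(6*(O + 3)) = 3*(6*(3 + O)) = 3*(18 + 6*O) = 54 + 18*O)
(-19297 + H(-7))*(12488 + 18648) = (-19297 + (54 + 18*(-7)))*(12488 + 18648) = (-19297 + (54 - 126))*31136 = (-19297 - 72)*31136 = -19369*31136 = -603073184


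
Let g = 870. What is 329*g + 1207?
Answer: 287437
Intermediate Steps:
329*g + 1207 = 329*870 + 1207 = 286230 + 1207 = 287437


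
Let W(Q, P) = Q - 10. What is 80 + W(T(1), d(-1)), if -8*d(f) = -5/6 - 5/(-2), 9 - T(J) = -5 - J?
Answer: 85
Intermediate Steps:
T(J) = 14 + J (T(J) = 9 - (-5 - J) = 9 + (5 + J) = 14 + J)
d(f) = -5/24 (d(f) = -(-5/6 - 5/(-2))/8 = -(-5*⅙ - 5*(-½))/8 = -(-⅚ + 5/2)/8 = -⅛*5/3 = -5/24)
W(Q, P) = -10 + Q
80 + W(T(1), d(-1)) = 80 + (-10 + (14 + 1)) = 80 + (-10 + 15) = 80 + 5 = 85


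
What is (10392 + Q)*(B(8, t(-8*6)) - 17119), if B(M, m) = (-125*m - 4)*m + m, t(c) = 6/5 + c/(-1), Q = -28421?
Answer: 28832571757/5 ≈ 5.7665e+9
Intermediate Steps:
t(c) = 6/5 - c (t(c) = 6*(⅕) + c*(-1) = 6/5 - c)
B(M, m) = m + m*(-4 - 125*m) (B(M, m) = (-4 - 125*m)*m + m = m*(-4 - 125*m) + m = m + m*(-4 - 125*m))
(10392 + Q)*(B(8, t(-8*6)) - 17119) = (10392 - 28421)*(-(6/5 - (-8)*6)*(3 + 125*(6/5 - (-8)*6)) - 17119) = -18029*(-(6/5 - 1*(-48))*(3 + 125*(6/5 - 1*(-48))) - 17119) = -18029*(-(6/5 + 48)*(3 + 125*(6/5 + 48)) - 17119) = -18029*(-1*246/5*(3 + 125*(246/5)) - 17119) = -18029*(-1*246/5*(3 + 6150) - 17119) = -18029*(-1*246/5*6153 - 17119) = -18029*(-1513638/5 - 17119) = -18029*(-1599233/5) = 28832571757/5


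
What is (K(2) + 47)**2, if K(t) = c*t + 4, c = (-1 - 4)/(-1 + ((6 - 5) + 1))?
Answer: 1681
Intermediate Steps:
c = -5 (c = -5/(-1 + (1 + 1)) = -5/(-1 + 2) = -5/1 = -5*1 = -5)
K(t) = 4 - 5*t (K(t) = -5*t + 4 = 4 - 5*t)
(K(2) + 47)**2 = ((4 - 5*2) + 47)**2 = ((4 - 10) + 47)**2 = (-6 + 47)**2 = 41**2 = 1681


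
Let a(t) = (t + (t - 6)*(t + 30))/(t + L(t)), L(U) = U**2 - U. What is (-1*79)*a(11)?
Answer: -17064/121 ≈ -141.02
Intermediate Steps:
a(t) = (t + (-6 + t)*(30 + t))/(t + t*(-1 + t)) (a(t) = (t + (t - 6)*(t + 30))/(t + t*(-1 + t)) = (t + (-6 + t)*(30 + t))/(t + t*(-1 + t)))
(-1*79)*a(11) = (-1*79)*(1 - 180/11**2 + 25/11) = -79*(1 - 180*1/121 + 25*(1/11)) = -79*(1 - 180/121 + 25/11) = -79*216/121 = -17064/121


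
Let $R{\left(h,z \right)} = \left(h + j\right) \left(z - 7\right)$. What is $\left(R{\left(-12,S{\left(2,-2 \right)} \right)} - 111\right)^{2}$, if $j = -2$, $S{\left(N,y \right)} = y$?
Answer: $225$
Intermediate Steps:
$R{\left(h,z \right)} = \left(-7 + z\right) \left(-2 + h\right)$ ($R{\left(h,z \right)} = \left(h - 2\right) \left(z - 7\right) = \left(-2 + h\right) \left(z - 7\right) = \left(-2 + h\right) \left(-7 + z\right) = \left(-7 + z\right) \left(-2 + h\right)$)
$\left(R{\left(-12,S{\left(2,-2 \right)} \right)} - 111\right)^{2} = \left(\left(14 - -84 - -4 - -24\right) - 111\right)^{2} = \left(\left(14 + 84 + 4 + 24\right) - 111\right)^{2} = \left(126 - 111\right)^{2} = 15^{2} = 225$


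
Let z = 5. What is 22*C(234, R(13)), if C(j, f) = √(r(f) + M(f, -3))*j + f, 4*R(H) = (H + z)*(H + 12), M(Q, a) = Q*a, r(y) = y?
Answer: 2475 + 77220*I ≈ 2475.0 + 77220.0*I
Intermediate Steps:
R(H) = (5 + H)*(12 + H)/4 (R(H) = ((H + 5)*(H + 12))/4 = ((5 + H)*(12 + H))/4 = (5 + H)*(12 + H)/4)
C(j, f) = f + j*√2*√(-f) (C(j, f) = √(f + f*(-3))*j + f = √(f - 3*f)*j + f = √(-2*f)*j + f = (√2*√(-f))*j + f = j*√2*√(-f) + f = f + j*√2*√(-f))
22*C(234, R(13)) = 22*((15 + (¼)*13² + (17/4)*13) + 234*√2*√(-(15 + (¼)*13² + (17/4)*13))) = 22*((15 + (¼)*169 + 221/4) + 234*√2*√(-(15 + (¼)*169 + 221/4))) = 22*((15 + 169/4 + 221/4) + 234*√2*√(-(15 + 169/4 + 221/4))) = 22*(225/2 + 234*√2*√(-1*225/2)) = 22*(225/2 + 234*√2*√(-225/2)) = 22*(225/2 + 234*√2*(15*I*√2/2)) = 22*(225/2 + 3510*I) = 2475 + 77220*I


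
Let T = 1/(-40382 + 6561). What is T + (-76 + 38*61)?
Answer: 75826681/33821 ≈ 2242.0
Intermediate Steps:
T = -1/33821 (T = 1/(-33821) = -1/33821 ≈ -2.9567e-5)
T + (-76 + 38*61) = -1/33821 + (-76 + 38*61) = -1/33821 + (-76 + 2318) = -1/33821 + 2242 = 75826681/33821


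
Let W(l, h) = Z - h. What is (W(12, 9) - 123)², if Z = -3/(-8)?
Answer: 1108809/64 ≈ 17325.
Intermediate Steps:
Z = 3/8 (Z = -3*(-⅛) = 3/8 ≈ 0.37500)
W(l, h) = 3/8 - h
(W(12, 9) - 123)² = ((3/8 - 1*9) - 123)² = ((3/8 - 9) - 123)² = (-69/8 - 123)² = (-1053/8)² = 1108809/64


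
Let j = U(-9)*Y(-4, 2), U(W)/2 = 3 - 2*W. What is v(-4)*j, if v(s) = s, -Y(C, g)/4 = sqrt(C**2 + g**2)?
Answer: 1344*sqrt(5) ≈ 3005.3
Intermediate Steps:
Y(C, g) = -4*sqrt(C**2 + g**2)
U(W) = 6 - 4*W (U(W) = 2*(3 - 2*W) = 6 - 4*W)
j = -336*sqrt(5) (j = (6 - 4*(-9))*(-4*sqrt((-4)**2 + 2**2)) = (6 + 36)*(-4*sqrt(16 + 4)) = 42*(-8*sqrt(5)) = -336*sqrt(5) ≈ -751.32)
v(-4)*j = -(-1344)*sqrt(5) = 1344*sqrt(5)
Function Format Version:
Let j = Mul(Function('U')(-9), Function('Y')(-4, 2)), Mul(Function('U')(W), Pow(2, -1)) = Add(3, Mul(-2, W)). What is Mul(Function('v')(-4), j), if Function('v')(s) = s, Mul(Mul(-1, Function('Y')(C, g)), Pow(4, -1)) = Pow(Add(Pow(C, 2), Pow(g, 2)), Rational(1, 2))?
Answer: Mul(1344, Pow(5, Rational(1, 2))) ≈ 3005.3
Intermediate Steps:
Function('Y')(C, g) = Mul(-4, Pow(Add(Pow(C, 2), Pow(g, 2)), Rational(1, 2)))
Function('U')(W) = Add(6, Mul(-4, W)) (Function('U')(W) = Mul(2, Add(3, Mul(-2, W))) = Add(6, Mul(-4, W)))
j = Mul(-336, Pow(5, Rational(1, 2))) (j = Mul(Add(6, Mul(-4, -9)), Mul(-4, Pow(Add(Pow(-4, 2), Pow(2, 2)), Rational(1, 2)))) = Mul(Add(6, 36), Mul(-4, Pow(Add(16, 4), Rational(1, 2)))) = Mul(42, Mul(-4, Pow(20, Rational(1, 2)))) = Mul(42, Mul(-4, Mul(2, Pow(5, Rational(1, 2))))) = Mul(42, Mul(-8, Pow(5, Rational(1, 2)))) = Mul(-336, Pow(5, Rational(1, 2))) ≈ -751.32)
Mul(Function('v')(-4), j) = Mul(-4, Mul(-336, Pow(5, Rational(1, 2)))) = Mul(1344, Pow(5, Rational(1, 2)))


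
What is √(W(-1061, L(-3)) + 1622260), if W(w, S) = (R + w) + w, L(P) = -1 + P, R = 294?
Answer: 132*√93 ≈ 1273.0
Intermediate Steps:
W(w, S) = 294 + 2*w (W(w, S) = (294 + w) + w = 294 + 2*w)
√(W(-1061, L(-3)) + 1622260) = √((294 + 2*(-1061)) + 1622260) = √((294 - 2122) + 1622260) = √(-1828 + 1622260) = √1620432 = 132*√93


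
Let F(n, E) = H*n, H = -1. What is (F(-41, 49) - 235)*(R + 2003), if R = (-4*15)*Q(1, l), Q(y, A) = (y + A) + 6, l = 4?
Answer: -260542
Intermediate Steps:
F(n, E) = -n
Q(y, A) = 6 + A + y (Q(y, A) = (A + y) + 6 = 6 + A + y)
R = -660 (R = (-4*15)*(6 + 4 + 1) = -60*11 = -660)
(F(-41, 49) - 235)*(R + 2003) = (-1*(-41) - 235)*(-660 + 2003) = (41 - 235)*1343 = -194*1343 = -260542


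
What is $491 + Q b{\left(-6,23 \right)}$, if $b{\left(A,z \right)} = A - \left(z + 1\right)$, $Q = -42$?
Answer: $1751$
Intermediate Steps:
$b{\left(A,z \right)} = -1 + A - z$ ($b{\left(A,z \right)} = A - \left(1 + z\right) = -1 + A - z$)
$491 + Q b{\left(-6,23 \right)} = 491 - 42 \left(-1 - 6 - 23\right) = 491 - -1260 = 491 + 1260 = 1751$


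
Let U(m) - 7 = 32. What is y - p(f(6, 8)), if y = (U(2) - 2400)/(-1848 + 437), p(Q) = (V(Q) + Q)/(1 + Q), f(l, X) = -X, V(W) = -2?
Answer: 2417/9877 ≈ 0.24471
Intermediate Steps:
U(m) = 39 (U(m) = 7 + 32 = 39)
p(Q) = (-2 + Q)/(1 + Q)
y = 2361/1411 (y = (39 - 2400)/(-1848 + 437) = -2361/(-1411) = -2361*(-1/1411) = 2361/1411 ≈ 1.6733)
y - p(f(6, 8)) = 2361/1411 - (-2 - 1*8)/(1 - 1*8) = 2361/1411 - (-2 - 8)/(1 - 8) = 2361/1411 - (-10)/(-7) = 2361/1411 - (-1)*(-10)/7 = 2361/1411 - 1*10/7 = 2361/1411 - 10/7 = 2417/9877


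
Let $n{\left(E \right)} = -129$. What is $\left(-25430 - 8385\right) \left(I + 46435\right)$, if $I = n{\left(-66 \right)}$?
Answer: $-1565837390$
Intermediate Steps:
$I = -129$
$\left(-25430 - 8385\right) \left(I + 46435\right) = \left(-25430 - 8385\right) \left(-129 + 46435\right) = \left(-33815\right) 46306 = -1565837390$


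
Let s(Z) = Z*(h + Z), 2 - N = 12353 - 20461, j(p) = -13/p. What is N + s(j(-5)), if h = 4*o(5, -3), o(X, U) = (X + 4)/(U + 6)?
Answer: 203699/25 ≈ 8148.0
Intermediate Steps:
o(X, U) = (4 + X)/(6 + U)
h = 12 (h = 4*((4 + 5)/(6 - 3)) = 4*(9/3) = 4*((1/3)*9) = 4*3 = 12)
N = 8110 (N = 2 - (12353 - 20461) = 2 - 1*(-8108) = 2 + 8108 = 8110)
s(Z) = Z*(12 + Z)
N + s(j(-5)) = 8110 + (-13/(-5))*(12 - 13/(-5)) = 8110 + (-13*(-1/5))*(12 - 13*(-1/5)) = 8110 + 13*(12 + 13/5)/5 = 8110 + (13/5)*(73/5) = 8110 + 949/25 = 203699/25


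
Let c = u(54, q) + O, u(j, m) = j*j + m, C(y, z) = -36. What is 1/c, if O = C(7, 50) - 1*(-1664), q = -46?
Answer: 1/4498 ≈ 0.00022232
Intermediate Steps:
O = 1628 (O = -36 - 1*(-1664) = -36 + 1664 = 1628)
u(j, m) = m + j² (u(j, m) = j² + m = m + j²)
c = 4498 (c = (-46 + 54²) + 1628 = (-46 + 2916) + 1628 = 2870 + 1628 = 4498)
1/c = 1/4498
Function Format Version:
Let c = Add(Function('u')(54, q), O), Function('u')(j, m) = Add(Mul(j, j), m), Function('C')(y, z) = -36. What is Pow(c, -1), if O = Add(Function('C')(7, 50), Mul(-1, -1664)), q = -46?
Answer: Rational(1, 4498) ≈ 0.00022232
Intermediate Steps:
O = 1628 (O = Add(-36, Mul(-1, -1664)) = Add(-36, 1664) = 1628)
Function('u')(j, m) = Add(m, Pow(j, 2)) (Function('u')(j, m) = Add(Pow(j, 2), m) = Add(m, Pow(j, 2)))
c = 4498 (c = Add(Add(-46, Pow(54, 2)), 1628) = Add(Add(-46, 2916), 1628) = Add(2870, 1628) = 4498)
Pow(c, -1) = Pow(4498, -1) = Rational(1, 4498)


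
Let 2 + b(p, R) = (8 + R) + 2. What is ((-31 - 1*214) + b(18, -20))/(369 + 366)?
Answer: -257/735 ≈ -0.34966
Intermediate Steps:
b(p, R) = 8 + R (b(p, R) = -2 + ((8 + R) + 2) = -2 + (10 + R) = 8 + R)
((-31 - 1*214) + b(18, -20))/(369 + 366) = ((-31 - 1*214) + (8 - 20))/(369 + 366) = ((-31 - 214) - 12)/735 = (-245 - 12)*(1/735) = -257*1/735 = -257/735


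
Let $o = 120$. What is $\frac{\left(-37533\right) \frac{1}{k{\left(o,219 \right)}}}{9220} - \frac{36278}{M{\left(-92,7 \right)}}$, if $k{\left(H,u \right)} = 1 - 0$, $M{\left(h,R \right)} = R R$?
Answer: $- \frac{336322277}{451780} \approx -744.44$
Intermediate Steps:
$M{\left(h,R \right)} = R^{2}$
$k{\left(H,u \right)} = 1$ ($k{\left(H,u \right)} = 1 + 0 = 1$)
$\frac{\left(-37533\right) \frac{1}{k{\left(o,219 \right)}}}{9220} - \frac{36278}{M{\left(-92,7 \right)}} = \frac{\left(-37533\right) 1^{-1}}{9220} - \frac{36278}{7^{2}} = \left(-37533\right) 1 \cdot \frac{1}{9220} - \frac{36278}{49} = \left(-37533\right) \frac{1}{9220} - \frac{36278}{49} = - \frac{37533}{9220} - \frac{36278}{49} = - \frac{336322277}{451780}$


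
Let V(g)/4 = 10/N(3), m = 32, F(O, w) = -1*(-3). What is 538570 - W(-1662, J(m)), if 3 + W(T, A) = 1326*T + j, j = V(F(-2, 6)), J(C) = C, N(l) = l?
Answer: 8227115/3 ≈ 2.7424e+6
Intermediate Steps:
F(O, w) = 3
V(g) = 40/3 (V(g) = 4*(10/3) = 40/3)
j = 40/3 ≈ 13.333
W(T, A) = 31/3 + 1326*T (W(T, A) = -3 + (1326*T + 40/3) = -3 + (40/3 + 1326*T) = 31/3 + 1326*T)
538570 - W(-1662, J(m)) = 538570 - (31/3 + 1326*(-1662)) = 538570 - (31/3 - 2203812) = 538570 - 1*(-6611405/3) = 538570 + 6611405/3 = 8227115/3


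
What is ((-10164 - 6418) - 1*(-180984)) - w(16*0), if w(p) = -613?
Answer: 165015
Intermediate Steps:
((-10164 - 6418) - 1*(-180984)) - w(16*0) = ((-10164 - 6418) - 1*(-180984)) - 1*(-613) = (-16582 + 180984) + 613 = 164402 + 613 = 165015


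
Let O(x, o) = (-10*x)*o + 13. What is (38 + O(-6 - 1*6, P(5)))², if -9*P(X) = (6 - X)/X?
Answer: 21025/9 ≈ 2336.1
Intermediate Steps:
P(X) = -(6 - X)/(9*X)
O(x, o) = 13 - 10*o*x (O(x, o) = -10*o*x + 13 = 13 - 10*o*x)
(38 + O(-6 - 1*6, P(5)))² = (38 + (13 - 10*(⅑)*(-6 + 5)/5*(-6 - 1*6)))² = (38 + (13 - 10*(⅑)*(⅕)*(-1)*(-6 - 6)))² = (38 + (13 - 10*(-1/45)*(-12)))² = (38 + (13 - 8/3))² = (38 + 31/3)² = (145/3)² = 21025/9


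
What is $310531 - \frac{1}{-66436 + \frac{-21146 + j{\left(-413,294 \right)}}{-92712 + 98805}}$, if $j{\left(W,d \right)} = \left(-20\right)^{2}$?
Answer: $\frac{125707698067207}{404815294} \approx 3.1053 \cdot 10^{5}$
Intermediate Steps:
$j{\left(W,d \right)} = 400$
$310531 - \frac{1}{-66436 + \frac{-21146 + j{\left(-413,294 \right)}}{-92712 + 98805}} = 310531 - \frac{1}{-66436 + \frac{-21146 + 400}{-92712 + 98805}} = 310531 - \frac{1}{-66436 - \frac{20746}{6093}} = 310531 - \frac{1}{- \frac{404815294}{6093}} = 310531 - - \frac{6093}{404815294} = 310531 + \frac{6093}{404815294} = \frac{125707698067207}{404815294}$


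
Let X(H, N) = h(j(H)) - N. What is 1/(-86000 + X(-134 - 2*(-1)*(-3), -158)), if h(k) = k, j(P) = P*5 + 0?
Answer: -1/86542 ≈ -1.1555e-5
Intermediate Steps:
j(P) = 5*P (j(P) = 5*P + 0 = 5*P)
X(H, N) = -N + 5*H (X(H, N) = 5*H - N = -N + 5*H)
1/(-86000 + X(-134 - 2*(-1)*(-3), -158)) = 1/(-86000 + (-1*(-158) + 5*(-134 - 2*(-1)*(-3)))) = 1/(-86000 + (158 + 5*(-134 - (-2)*(-3)))) = 1/(-86000 + (158 + 5*(-134 - 1*6))) = 1/(-86000 + (158 + 5*(-134 - 6))) = 1/(-86000 + (158 + 5*(-140))) = 1/(-86000 + (158 - 700)) = 1/(-86000 - 542) = 1/(-86542) = -1/86542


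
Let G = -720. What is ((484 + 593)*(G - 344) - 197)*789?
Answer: -904292625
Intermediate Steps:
((484 + 593)*(G - 344) - 197)*789 = ((484 + 593)*(-720 - 344) - 197)*789 = (1077*(-1064) - 197)*789 = (-1145928 - 197)*789 = -1146125*789 = -904292625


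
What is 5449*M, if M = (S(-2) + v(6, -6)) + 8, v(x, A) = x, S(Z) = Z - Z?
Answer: 76286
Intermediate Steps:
S(Z) = 0
M = 14 (M = (0 + 6) + 8 = 6 + 8 = 14)
5449*M = 5449*14 = 76286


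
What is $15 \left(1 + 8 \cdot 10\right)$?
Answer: $1215$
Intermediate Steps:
$15 \left(1 + 8 \cdot 10\right) = 15 \left(1 + 80\right) = 15 \cdot 81 = 1215$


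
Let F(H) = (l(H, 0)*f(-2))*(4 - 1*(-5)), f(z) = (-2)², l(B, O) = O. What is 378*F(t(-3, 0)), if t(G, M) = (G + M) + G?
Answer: 0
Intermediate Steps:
f(z) = 4
t(G, M) = M + 2*G
F(H) = 0 (F(H) = (0*4)*(4 - 1*(-5)) = 0*(4 + 5) = 0*9 = 0)
378*F(t(-3, 0)) = 378*0 = 0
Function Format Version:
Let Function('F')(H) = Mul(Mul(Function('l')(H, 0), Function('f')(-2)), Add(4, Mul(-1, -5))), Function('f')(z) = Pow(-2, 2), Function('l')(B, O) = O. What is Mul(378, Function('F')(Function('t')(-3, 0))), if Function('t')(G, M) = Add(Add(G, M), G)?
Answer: 0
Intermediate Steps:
Function('f')(z) = 4
Function('t')(G, M) = Add(M, Mul(2, G))
Function('F')(H) = 0 (Function('F')(H) = Mul(Mul(0, 4), Add(4, Mul(-1, -5))) = Mul(0, Add(4, 5)) = Mul(0, 9) = 0)
Mul(378, Function('F')(Function('t')(-3, 0))) = Mul(378, 0) = 0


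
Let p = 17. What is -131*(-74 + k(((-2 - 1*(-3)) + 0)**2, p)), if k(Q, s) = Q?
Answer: 9563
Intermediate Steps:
-131*(-74 + k(((-2 - 1*(-3)) + 0)**2, p)) = -131*(-74 + ((-2 - 1*(-3)) + 0)**2) = -131*(-74 + ((-2 + 3) + 0)**2) = -131*(-74 + (1 + 0)**2) = -131*(-74 + 1**2) = -131*(-74 + 1) = -131*(-73) = 9563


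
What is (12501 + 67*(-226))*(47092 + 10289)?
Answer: -151543221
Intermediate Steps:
(12501 + 67*(-226))*(47092 + 10289) = (12501 - 15142)*57381 = -2641*57381 = -151543221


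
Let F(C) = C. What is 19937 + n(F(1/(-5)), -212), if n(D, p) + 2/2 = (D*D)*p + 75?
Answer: 500063/25 ≈ 20003.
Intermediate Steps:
n(D, p) = 74 + p*D**2 (n(D, p) = -1 + ((D*D)*p + 75) = -1 + (D**2*p + 75) = -1 + (p*D**2 + 75) = -1 + (75 + p*D**2) = 74 + p*D**2)
19937 + n(F(1/(-5)), -212) = 19937 + (74 - 212*(1/(-5))**2) = 19937 + (74 - 212*(-1/5)**2) = 19937 + (74 - 212*1/25) = 19937 + (74 - 212/25) = 19937 + 1638/25 = 500063/25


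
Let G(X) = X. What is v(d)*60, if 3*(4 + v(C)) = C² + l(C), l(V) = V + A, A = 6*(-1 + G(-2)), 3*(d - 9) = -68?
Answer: 25760/9 ≈ 2862.2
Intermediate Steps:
d = -41/3 (d = 9 + (⅓)*(-68) = 9 - 68/3 = -41/3 ≈ -13.667)
A = -18 (A = 6*(-1 - 2) = 6*(-3) = -18)
l(V) = -18 + V (l(V) = V - 18 = -18 + V)
v(C) = -10 + C/3 + C²/3 (v(C) = -4 + (C² + (-18 + C))/3 = -4 + (-18 + C + C²)/3 = -4 + (-6 + C/3 + C²/3) = -10 + C/3 + C²/3)
v(d)*60 = (-10 + (⅓)*(-41/3) + (-41/3)²/3)*60 = (-10 - 41/9 + (⅓)*(1681/9))*60 = (-10 - 41/9 + 1681/27)*60 = (1288/27)*60 = 25760/9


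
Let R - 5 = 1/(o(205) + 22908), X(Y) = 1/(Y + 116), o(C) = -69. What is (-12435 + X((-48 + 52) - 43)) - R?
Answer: -21876998558/1758603 ≈ -12440.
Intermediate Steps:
X(Y) = 1/(116 + Y)
R = 114196/22839 (R = 5 + 1/(-69 + 22908) = 5 + 1/22839 = 114196/22839 ≈ 5.0000)
(-12435 + X((-48 + 52) - 43)) - R = (-12435 + 1/(116 + ((-48 + 52) - 43))) - 1*114196/22839 = (-12435 + 1/(116 + (4 - 43))) - 114196/22839 = (-12435 + 1/(116 - 39)) - 114196/22839 = (-12435 + 1/77) - 114196/22839 = -957494/77 - 114196/22839 = -21876998558/1758603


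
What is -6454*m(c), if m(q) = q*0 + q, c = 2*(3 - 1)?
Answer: -25816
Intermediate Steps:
c = 4 (c = 2*2 = 4)
m(q) = q (m(q) = 0 + q = q)
-6454*m(c) = -6454*4 = -25816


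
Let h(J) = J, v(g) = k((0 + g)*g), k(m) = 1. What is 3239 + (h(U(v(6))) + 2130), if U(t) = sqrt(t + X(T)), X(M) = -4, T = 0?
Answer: 5369 + I*sqrt(3) ≈ 5369.0 + 1.732*I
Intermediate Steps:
v(g) = 1
U(t) = sqrt(-4 + t) (U(t) = sqrt(t - 4) = sqrt(-4 + t))
3239 + (h(U(v(6))) + 2130) = 3239 + (sqrt(-4 + 1) + 2130) = 3239 + (sqrt(-3) + 2130) = 3239 + (I*sqrt(3) + 2130) = 3239 + (2130 + I*sqrt(3)) = 5369 + I*sqrt(3)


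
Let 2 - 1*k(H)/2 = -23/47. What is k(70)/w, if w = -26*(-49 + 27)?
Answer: 9/1034 ≈ 0.0087041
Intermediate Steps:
k(H) = 234/47 (k(H) = 4 - (-46)/47 = 4 - 2*(-23/47) = 4 + 46/47 = 234/47)
w = 572 (w = -26*(-22) = 572)
k(70)/w = (234/47)/572 = (234/47)*(1/572) = 9/1034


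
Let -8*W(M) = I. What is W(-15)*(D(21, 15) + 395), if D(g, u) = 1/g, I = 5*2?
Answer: -10370/21 ≈ -493.81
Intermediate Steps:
I = 10
W(M) = -5/4 (W(M) = -⅛*10 = -5/4)
W(-15)*(D(21, 15) + 395) = -5*(1/21 + 395)/4 = -5/4*8296/21 = -10370/21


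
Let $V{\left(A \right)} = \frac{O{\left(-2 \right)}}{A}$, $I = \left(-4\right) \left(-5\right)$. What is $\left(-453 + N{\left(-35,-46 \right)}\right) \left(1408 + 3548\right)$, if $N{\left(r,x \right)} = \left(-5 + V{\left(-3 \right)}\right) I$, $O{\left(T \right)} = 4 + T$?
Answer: $-2806748$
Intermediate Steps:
$I = 20$
$V{\left(A \right)} = \frac{2}{A}$ ($V{\left(A \right)} = \frac{4 - 2}{A} = \frac{2}{A}$)
$N{\left(r,x \right)} = - \frac{340}{3}$ ($N{\left(r,x \right)} = \left(-5 + \frac{2}{-3}\right) 20 = \left(-5 + 2 \left(- \frac{1}{3}\right)\right) 20 = \left(-5 - \frac{2}{3}\right) 20 = \left(- \frac{17}{3}\right) 20 = - \frac{340}{3}$)
$\left(-453 + N{\left(-35,-46 \right)}\right) \left(1408 + 3548\right) = \left(-453 - \frac{340}{3}\right) \left(1408 + 3548\right) = \left(- \frac{1699}{3}\right) 4956 = -2806748$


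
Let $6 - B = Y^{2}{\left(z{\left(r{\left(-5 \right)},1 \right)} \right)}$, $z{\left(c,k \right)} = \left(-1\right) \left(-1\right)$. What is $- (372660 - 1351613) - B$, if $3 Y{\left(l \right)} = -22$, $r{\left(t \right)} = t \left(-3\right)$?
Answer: $\frac{8811007}{9} \approx 9.79 \cdot 10^{5}$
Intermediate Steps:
$r{\left(t \right)} = - 3 t$
$z{\left(c,k \right)} = 1$
$Y{\left(l \right)} = - \frac{22}{3}$ ($Y{\left(l \right)} = \frac{1}{3} \left(-22\right) = - \frac{22}{3}$)
$B = - \frac{430}{9}$ ($B = 6 - \left(- \frac{22}{3}\right)^{2} = 6 - \frac{484}{9} = - \frac{430}{9} \approx -47.778$)
$- (372660 - 1351613) - B = - (372660 - 1351613) - - \frac{430}{9} = \left(-1\right) \left(-978953\right) + \frac{430}{9} = 978953 + \frac{430}{9} = \frac{8811007}{9}$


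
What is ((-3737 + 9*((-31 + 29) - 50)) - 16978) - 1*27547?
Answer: -48730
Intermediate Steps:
((-3737 + 9*((-31 + 29) - 50)) - 16978) - 1*27547 = ((-3737 + 9*(-2 - 50)) - 16978) - 27547 = ((-3737 + 9*(-52)) - 16978) - 27547 = ((-3737 - 468) - 16978) - 27547 = (-4205 - 16978) - 27547 = -21183 - 27547 = -48730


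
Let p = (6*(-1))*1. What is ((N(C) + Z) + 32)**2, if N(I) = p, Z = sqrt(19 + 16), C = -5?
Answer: (26 + sqrt(35))**2 ≈ 1018.6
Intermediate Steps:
Z = sqrt(35) ≈ 5.9161
p = -6 (p = -6*1 = -6)
N(I) = -6
((N(C) + Z) + 32)**2 = ((-6 + sqrt(35)) + 32)**2 = (26 + sqrt(35))**2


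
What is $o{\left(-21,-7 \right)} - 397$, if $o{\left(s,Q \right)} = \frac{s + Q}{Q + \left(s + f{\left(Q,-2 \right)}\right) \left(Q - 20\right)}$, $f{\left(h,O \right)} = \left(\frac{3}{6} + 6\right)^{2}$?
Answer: $- \frac{922119}{2323} \approx -396.95$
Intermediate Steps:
$f{\left(h,O \right)} = \frac{169}{4}$ ($f{\left(h,O \right)} = \left(3 \cdot \frac{1}{6} + 6\right)^{2} = \left(\frac{1}{2} + 6\right)^{2} = \left(\frac{13}{2}\right)^{2} = \frac{169}{4}$)
$o{\left(s,Q \right)} = \frac{Q + s}{Q + \left(-20 + Q\right) \left(\frac{169}{4} + s\right)}$ ($o{\left(s,Q \right)} = \frac{s + Q}{Q + \left(s + \frac{169}{4}\right) \left(Q - 20\right)} = \frac{Q + s}{Q + \left(\frac{169}{4} + s\right) \left(-20 + Q\right)} = \frac{Q + s}{Q + \left(-20 + Q\right) \left(\frac{169}{4} + s\right)}$)
$o{\left(-21,-7 \right)} - 397 = \frac{4 \left(-7 - 21\right)}{-3380 - -1680 + 173 \left(-7\right) + 4 \left(-7\right) \left(-21\right)} - 397 = 4 \frac{1}{-3380 + 1680 - 1211 + 588} \left(-28\right) - 397 = 4 \frac{1}{-2323} \left(-28\right) - 397 = 4 \left(- \frac{1}{2323}\right) \left(-28\right) - 397 = \frac{112}{2323} - 397 = - \frac{922119}{2323}$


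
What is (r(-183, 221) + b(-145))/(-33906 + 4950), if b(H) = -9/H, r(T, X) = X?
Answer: -16027/2099310 ≈ -0.0076344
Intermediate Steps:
(r(-183, 221) + b(-145))/(-33906 + 4950) = (221 - 9/(-145))/(-33906 + 4950) = (221 - 9*(-1/145))/(-28956) = (221 + 9/145)*(-1/28956) = (32054/145)*(-1/28956) = -16027/2099310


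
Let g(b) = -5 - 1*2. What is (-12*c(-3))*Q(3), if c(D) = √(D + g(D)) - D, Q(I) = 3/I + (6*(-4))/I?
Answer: 252 + 84*I*√10 ≈ 252.0 + 265.63*I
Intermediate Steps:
Q(I) = -21/I (Q(I) = 3/I - 24/I = -21/I)
g(b) = -7 (g(b) = -5 - 2 = -7)
c(D) = √(-7 + D) - D (c(D) = √(D - 7) - D = √(-7 + D) - D)
(-12*c(-3))*Q(3) = (-12*(√(-7 - 3) - 1*(-3)))*(-21/3) = (-12*(√(-10) + 3))*(-21*⅓) = -12*(I*√10 + 3)*(-7) = -12*(3 + I*√10)*(-7) = (-36 - 12*I*√10)*(-7) = 252 + 84*I*√10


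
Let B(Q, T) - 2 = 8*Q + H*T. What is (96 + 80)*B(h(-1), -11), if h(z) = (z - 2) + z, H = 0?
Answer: -5280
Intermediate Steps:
h(z) = -2 + 2*z (h(z) = (-2 + z) + z = -2 + 2*z)
B(Q, T) = 2 + 8*Q (B(Q, T) = 2 + (8*Q + 0*T) = 2 + (8*Q + 0) = 2 + 8*Q)
(96 + 80)*B(h(-1), -11) = (96 + 80)*(2 + 8*(-2 + 2*(-1))) = 176*(2 + 8*(-2 - 2)) = 176*(2 + 8*(-4)) = 176*(2 - 32) = 176*(-30) = -5280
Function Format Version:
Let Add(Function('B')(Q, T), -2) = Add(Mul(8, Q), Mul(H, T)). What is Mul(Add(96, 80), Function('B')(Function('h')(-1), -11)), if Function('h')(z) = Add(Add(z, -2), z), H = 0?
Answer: -5280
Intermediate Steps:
Function('h')(z) = Add(-2, Mul(2, z)) (Function('h')(z) = Add(Add(-2, z), z) = Add(-2, Mul(2, z)))
Function('B')(Q, T) = Add(2, Mul(8, Q)) (Function('B')(Q, T) = Add(2, Add(Mul(8, Q), Mul(0, T))) = Add(2, Add(Mul(8, Q), 0)) = Add(2, Mul(8, Q)))
Mul(Add(96, 80), Function('B')(Function('h')(-1), -11)) = Mul(Add(96, 80), Add(2, Mul(8, Add(-2, Mul(2, -1))))) = Mul(176, Add(2, Mul(8, Add(-2, -2)))) = Mul(176, Add(2, Mul(8, -4))) = Mul(176, Add(2, -32)) = Mul(176, -30) = -5280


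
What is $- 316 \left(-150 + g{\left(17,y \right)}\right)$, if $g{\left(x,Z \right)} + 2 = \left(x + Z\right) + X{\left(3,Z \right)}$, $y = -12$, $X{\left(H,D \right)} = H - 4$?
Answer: $46768$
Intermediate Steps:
$X{\left(H,D \right)} = -4 + H$ ($X{\left(H,D \right)} = H - 4 = -4 + H$)
$g{\left(x,Z \right)} = -3 + Z + x$ ($g{\left(x,Z \right)} = -2 + \left(\left(x + Z\right) + \left(-4 + 3\right)\right) = -2 - \left(1 - Z - x\right) = -2 + \left(-1 + Z + x\right) = -3 + Z + x$)
$- 316 \left(-150 + g{\left(17,y \right)}\right) = - 316 \left(-150 - -2\right) = - 316 \left(-150 + 2\right) = \left(-316\right) \left(-148\right) = 46768$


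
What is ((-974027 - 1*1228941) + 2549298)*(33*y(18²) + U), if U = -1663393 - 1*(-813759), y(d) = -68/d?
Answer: -7944915830650/27 ≈ -2.9426e+11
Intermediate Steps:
U = -849634 (U = -1663393 + 813759 = -849634)
((-974027 - 1*1228941) + 2549298)*(33*y(18²) + U) = ((-974027 - 1*1228941) + 2549298)*(33*(-68/(18²)) - 849634) = ((-974027 - 1228941) + 2549298)*(33*(-68/324) - 849634) = (-2202968 + 2549298)*(33*(-68*1/324) - 849634) = 346330*(33*(-17/81) - 849634) = 346330*(-187/27 - 849634) = 346330*(-22940305/27) = -7944915830650/27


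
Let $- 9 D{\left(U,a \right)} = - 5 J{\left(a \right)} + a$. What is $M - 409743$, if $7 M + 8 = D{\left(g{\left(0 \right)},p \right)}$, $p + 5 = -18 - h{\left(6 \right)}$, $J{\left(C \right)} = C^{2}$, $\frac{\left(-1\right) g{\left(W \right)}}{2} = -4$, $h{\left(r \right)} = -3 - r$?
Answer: $- \frac{25812887}{63} \approx -4.0973 \cdot 10^{5}$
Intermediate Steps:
$g{\left(W \right)} = 8$ ($g{\left(W \right)} = \left(-2\right) \left(-4\right) = 8$)
$p = -14$ ($p = -5 - \left(15 - 6\right) = -5 - 9 = -14$)
$D{\left(U,a \right)} = - \frac{a}{9} + \frac{5 a^{2}}{9}$ ($D{\left(U,a \right)} = - \frac{- 5 a^{2} + a}{9} = - \frac{a - 5 a^{2}}{9} = - \frac{a}{9} + \frac{5 a^{2}}{9}$)
$M = \frac{922}{63}$ ($M = - \frac{8}{7} + \frac{\frac{1}{9} \left(-14\right) \left(-1 + 5 \left(-14\right)\right)}{7} = - \frac{8}{7} + \frac{\frac{1}{9} \left(-14\right) \left(-1 - 70\right)}{7} = - \frac{8}{7} + \frac{\frac{1}{9} \left(-14\right) \left(-71\right)}{7} = - \frac{8}{7} + \frac{1}{7} \cdot \frac{994}{9} = - \frac{8}{7} + \frac{142}{9} = \frac{922}{63} \approx 14.635$)
$M - 409743 = \frac{922}{63} - 409743 = - \frac{25812887}{63}$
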